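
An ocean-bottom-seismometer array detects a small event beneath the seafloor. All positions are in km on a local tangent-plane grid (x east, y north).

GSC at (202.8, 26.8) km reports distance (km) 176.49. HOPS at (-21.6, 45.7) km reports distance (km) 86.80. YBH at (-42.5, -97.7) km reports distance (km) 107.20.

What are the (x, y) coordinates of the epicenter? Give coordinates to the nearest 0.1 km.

33.1 km east, -21.7 km north

Circle about each station: (x − 202.8)² + (y − 26.8)² = 176.49²; (x + 21.6)² + (y − 45.7)² = 86.80²; (x + 42.5)² + (y + 97.7)² = 107.20².
Subtracting pairs of circle equations eliminates x²+y² and gives linear equations (the radical axes):
-448.8 x + 37.8 y = -15676.55
-490.6 x − 249.0 y = -10837.66
Solving the 2×2 system: x ≈ 33.1, y ≈ -21.7 km.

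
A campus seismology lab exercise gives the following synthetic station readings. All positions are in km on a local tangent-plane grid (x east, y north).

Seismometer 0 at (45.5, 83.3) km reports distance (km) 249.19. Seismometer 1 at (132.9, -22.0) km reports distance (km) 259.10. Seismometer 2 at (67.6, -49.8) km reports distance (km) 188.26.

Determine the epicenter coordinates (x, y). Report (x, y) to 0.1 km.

Circle about each station: (x − 45.5)² + (y − 83.3)² = 249.19²; (x − 132.9)² + (y + 22.0)² = 259.10²; (x − 67.6)² + (y + 49.8)² = 188.26².
Subtracting the Seismometer 0 equation from the Seismometer 1 and Seismometer 2 equations removes the quadratic terms:
174.8 x − 210.6 y = 4100.12
44.2 x − 266.2 y = 24694.49
Solving the 2×2 system: x ≈ -110.4, y ≈ -111.1 km.

(-110.4, -111.1)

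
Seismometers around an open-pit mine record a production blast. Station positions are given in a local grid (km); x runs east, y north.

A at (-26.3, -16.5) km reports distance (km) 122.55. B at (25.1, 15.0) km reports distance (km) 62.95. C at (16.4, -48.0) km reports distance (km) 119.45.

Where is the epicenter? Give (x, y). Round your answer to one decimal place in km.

Circle about each station: (x + 26.3)² + (y + 16.5)² = 122.55²; (x − 25.1)² + (y − 15.0)² = 62.95²; (x − 16.4)² + (y + 48.0)² = 119.45².
Subtracting the A equation from the B and C equations removes the quadratic terms:
102.8 x + 63.0 y = 10946.87
85.4 x − 63.0 y = 2359.22
Solving the 2×2 system: x ≈ 70.7, y ≈ 58.4 km.

70.7 km east, 58.4 km north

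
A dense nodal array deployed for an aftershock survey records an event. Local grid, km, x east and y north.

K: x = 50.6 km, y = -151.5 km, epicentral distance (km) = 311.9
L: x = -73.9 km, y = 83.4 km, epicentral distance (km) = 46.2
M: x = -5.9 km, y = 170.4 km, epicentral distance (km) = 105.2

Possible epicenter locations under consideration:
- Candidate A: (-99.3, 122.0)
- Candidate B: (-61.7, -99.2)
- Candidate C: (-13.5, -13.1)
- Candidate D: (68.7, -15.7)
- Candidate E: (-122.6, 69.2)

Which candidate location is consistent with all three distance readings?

For each candidate, compare |candidate − station| to the reported distance:
Candidate A: residuals K 0.0, L 0.0, M 0.0 → max 0.0 km
Candidate B: residuals K 188.0, L 136.8, M 170.1 → max 188.0 km
Candidate C: residuals K 159.4, L 67.6, M 78.5 → max 159.4 km
Candidate D: residuals K 174.9, L 127.5, M 95.3 → max 174.9 km
Candidate E: residuals K 31.4, L 4.5, M 49.3 → max 49.3 km
Only Candidate A has all residuals ≈ 0.

Candidate A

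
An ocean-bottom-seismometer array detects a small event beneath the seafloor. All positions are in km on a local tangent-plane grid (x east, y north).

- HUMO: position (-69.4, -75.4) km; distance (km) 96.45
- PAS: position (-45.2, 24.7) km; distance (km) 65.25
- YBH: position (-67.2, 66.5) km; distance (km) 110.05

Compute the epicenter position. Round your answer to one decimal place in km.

(6.2, -15.5)

Circle about each station: (x + 69.4)² + (y + 75.4)² = 96.45²; (x + 45.2)² + (y − 24.7)² = 65.25²; (x + 67.2)² + (y − 66.5)² = 110.05².
Subtracting pairs of circle equations eliminates x²+y² and gives linear equations (the radical axes):
48.4 x + 200.2 y = -2803.35
4.4 x + 283.8 y = -4371.83
Solving the 2×2 system: x ≈ 6.2, y ≈ -15.5 km.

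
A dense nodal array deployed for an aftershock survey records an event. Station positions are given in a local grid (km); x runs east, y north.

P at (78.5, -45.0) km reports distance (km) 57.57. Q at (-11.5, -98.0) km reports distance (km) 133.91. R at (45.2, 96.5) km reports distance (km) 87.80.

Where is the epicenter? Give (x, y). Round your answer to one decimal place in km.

Circle about each station: (x − 78.5)² + (y + 45.0)² = 57.57²; (x + 11.5)² + (y + 98.0)² = 133.91²; (x − 45.2)² + (y − 96.5)² = 87.80².
Subtracting the P equation from the Q and R equations removes the quadratic terms:
-180.0 x − 106.0 y = -13068.58
-66.6 x + 283.0 y = -1226.50
Solving the 2×2 system: x ≈ 66.0, y ≈ 11.2 km.

66.0 km east, 11.2 km north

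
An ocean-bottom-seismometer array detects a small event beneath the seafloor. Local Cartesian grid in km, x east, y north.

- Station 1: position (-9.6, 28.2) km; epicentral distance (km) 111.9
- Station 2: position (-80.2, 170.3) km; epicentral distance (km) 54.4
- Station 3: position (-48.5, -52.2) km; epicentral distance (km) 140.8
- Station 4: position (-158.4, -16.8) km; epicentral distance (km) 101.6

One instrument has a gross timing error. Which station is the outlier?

Solve using three stations at a time. Using Station 1, Station 3, Station 4 (subtract circle equations pairwise → linear system) gives (x, y) ≈ (-111.9, 73.5).
Distances from that point to each station vs reported:
  Station 1: calculated 111.9 vs reported 111.9 → residual 0.0 km
  Station 2: calculated 101.9 vs reported 54.4 → residual 47.5 km
  Station 3: calculated 140.8 vs reported 140.8 → residual 0.0 km
  Station 4: calculated 101.6 vs reported 101.6 → residual 0.0 km
Station 1, Station 3, Station 4 are mutually consistent (residuals ≈ 0); Station 2 is off by 47.5 km.

Station 2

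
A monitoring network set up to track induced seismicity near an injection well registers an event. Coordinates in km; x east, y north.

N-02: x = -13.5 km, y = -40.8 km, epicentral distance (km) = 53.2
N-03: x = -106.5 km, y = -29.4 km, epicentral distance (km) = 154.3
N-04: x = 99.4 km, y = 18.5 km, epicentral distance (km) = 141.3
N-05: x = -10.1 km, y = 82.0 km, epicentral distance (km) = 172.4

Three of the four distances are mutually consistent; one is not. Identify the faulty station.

N-03

Solve using three stations at a time. Using N-02, N-04, N-05 (subtract circle equations pairwise → linear system) gives (x, y) ≈ (8.2, -89.4).
Distances from that point to each station vs reported:
  N-02: calculated 53.3 vs reported 53.2 → residual 0.1 km
  N-03: calculated 129.5 vs reported 154.3 → residual 24.8 km
  N-04: calculated 141.3 vs reported 141.3 → residual 0.0 km
  N-05: calculated 172.4 vs reported 172.4 → residual 0.0 km
N-02, N-04, N-05 are mutually consistent (residuals ≈ 0); N-03 is off by 24.8 km.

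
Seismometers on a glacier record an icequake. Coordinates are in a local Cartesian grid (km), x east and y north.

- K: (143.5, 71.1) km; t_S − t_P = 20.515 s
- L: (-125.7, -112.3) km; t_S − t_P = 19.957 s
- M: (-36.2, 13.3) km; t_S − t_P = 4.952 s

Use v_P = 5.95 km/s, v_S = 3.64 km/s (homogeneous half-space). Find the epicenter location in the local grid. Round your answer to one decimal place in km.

x ≈ -48.4 km, y ≈ 58.1 km

Distance from S−P lag: d = Δt · v_P v_S / (v_P − v_S) = Δt · (5.95·3.64)/(5.95−3.64) ≈ 9.3758·Δt.
So d_K = 192.34, d_L = 187.11, d_M = 46.43 km.
Circle about each station: (x − 143.5)² + (y − 71.1)² = 192.34²; (x + 125.7)² + (y + 112.3)² = 187.11²; (x + 36.2)² + (y − 13.3)² = 46.43².
Subtracting the K equation from the L and M equations removes the quadratic terms:
-538.4 x − 366.8 y = 4748.84
-359.4 x − 115.6 y = 10678.80
Solving the 2×2 system: x ≈ -48.4, y ≈ 58.1 km.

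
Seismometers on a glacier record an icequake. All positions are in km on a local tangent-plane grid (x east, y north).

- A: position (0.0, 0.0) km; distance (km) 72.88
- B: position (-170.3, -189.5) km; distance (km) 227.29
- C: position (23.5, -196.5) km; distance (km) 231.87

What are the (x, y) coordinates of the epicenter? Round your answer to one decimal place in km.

Circle about each station: x² + y² = 72.88²; (x + 170.3)² + (y + 189.5)² = 227.29²; (x − 23.5)² + (y + 196.5)² = 231.87².
Subtracting the A equation from the B and C equations removes the quadratic terms:
-340.6 x − 379.0 y = 18563.09
47.0 x − 393.0 y = -9287.70
Solving the 2×2 system: x ≈ -71.3, y ≈ 15.1 km.

x ≈ -71.3 km, y ≈ 15.1 km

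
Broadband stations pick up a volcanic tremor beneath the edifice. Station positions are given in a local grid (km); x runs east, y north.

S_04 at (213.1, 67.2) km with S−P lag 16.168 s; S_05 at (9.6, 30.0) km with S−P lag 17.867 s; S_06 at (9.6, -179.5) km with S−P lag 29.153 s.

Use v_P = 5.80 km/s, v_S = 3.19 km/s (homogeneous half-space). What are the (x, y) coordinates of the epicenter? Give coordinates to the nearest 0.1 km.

(129.4, -11.1)

Distance from S−P lag: d = Δt · v_P v_S / (v_P − v_S) = Δt · (5.80·3.19)/(5.80−3.19) ≈ 7.0889·Δt.
So d_S_04 = 114.61, d_S_05 = 126.66, d_S_06 = 206.66 km.
Circle about each station: (x − 213.1)² + (y − 67.2)² = 114.61²; (x − 9.6)² + (y − 30.0)² = 126.66²; (x − 9.6)² + (y + 179.5)² = 206.66².
Subtracting pairs of circle equations eliminates x²+y² and gives linear equations (the radical axes):
-407.0 x − 74.4 y = -51842.59
-407.0 x − 493.4 y = -47187.94
Solving the 2×2 system: x ≈ 129.4, y ≈ -11.1 km.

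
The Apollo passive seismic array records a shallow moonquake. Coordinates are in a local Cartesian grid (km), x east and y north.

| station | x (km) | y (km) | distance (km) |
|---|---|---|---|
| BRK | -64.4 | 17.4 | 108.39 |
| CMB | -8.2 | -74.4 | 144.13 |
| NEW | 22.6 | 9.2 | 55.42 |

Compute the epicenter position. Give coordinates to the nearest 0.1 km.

x ≈ 33.7 km, y ≈ 63.5 km

Circle about each station: (x + 64.4)² + (y − 17.4)² = 108.39²; (x + 8.2)² + (y + 74.4)² = 144.13²; (x − 22.6)² + (y − 9.2)² = 55.42².
Subtracting pairs of circle equations eliminates x²+y² and gives linear equations (the radical axes):
112.4 x − 183.6 y = -7872.58
174.0 x − 16.4 y = 4822.30
Solving the 2×2 system: x ≈ 33.7, y ≈ 63.5 km.
Check against BRK (with the unrounded x, y): √((x + 64.4)²+(y − 17.4)²) = 108.40 ≈ 108.39 km. ✓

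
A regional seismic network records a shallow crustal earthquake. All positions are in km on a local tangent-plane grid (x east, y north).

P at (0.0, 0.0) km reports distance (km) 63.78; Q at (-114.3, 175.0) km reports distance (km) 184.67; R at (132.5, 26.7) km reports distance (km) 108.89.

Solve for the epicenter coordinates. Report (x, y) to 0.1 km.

x ≈ 28.0 km, y ≈ 57.3 km

Circle about each station: x² + y² = 63.78²; (x + 114.3)² + (y − 175.0)² = 184.67²; (x − 132.5)² + (y − 26.7)² = 108.89².
Subtracting pairs of circle equations eliminates x²+y² and gives linear equations (the radical axes):
-228.6 x + 350.0 y = 13654.37
265.0 x + 53.4 y = 10480.00
Solving the 2×2 system: x ≈ 28.0, y ≈ 57.3 km.
Check against P (with the unrounded x, y): √(x²+y²) = 63.78 ≈ 63.78 km. ✓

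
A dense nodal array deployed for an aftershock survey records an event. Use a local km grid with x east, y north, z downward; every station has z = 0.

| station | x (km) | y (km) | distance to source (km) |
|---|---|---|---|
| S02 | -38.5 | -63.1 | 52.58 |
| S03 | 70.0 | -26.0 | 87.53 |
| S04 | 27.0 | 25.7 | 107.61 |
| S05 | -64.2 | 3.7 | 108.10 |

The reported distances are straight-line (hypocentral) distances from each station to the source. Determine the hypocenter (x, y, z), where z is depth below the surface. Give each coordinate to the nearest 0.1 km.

Each station gives a sphere (x−x_i)² + (y−y_i)² + z² = d_i² (stations at z=0).
Subtracting the S02 sphere from S03 and S04: z² cancels, leaving linear equations in x and y:
217.0 x + 74.2 y = -4784.70
131.0 x + 177.6 y = -12889.63
Solving: x ≈ 3.701, y ≈ -75.306 km (keep extra digits for the depth step; rounded: 3.7, -75.3).
Then from the S02 sphere: z² = 52.58² − (x + 38.5)² − (y + 63.1)² with x = 3.701, y = -75.306, so z ≈ 28.892 ≈ 28.9 km.
Check against S05 (with the unrounded solution): distance 108.11 ≈ 108.10 km. ✓

(3.7, -75.3, 28.9)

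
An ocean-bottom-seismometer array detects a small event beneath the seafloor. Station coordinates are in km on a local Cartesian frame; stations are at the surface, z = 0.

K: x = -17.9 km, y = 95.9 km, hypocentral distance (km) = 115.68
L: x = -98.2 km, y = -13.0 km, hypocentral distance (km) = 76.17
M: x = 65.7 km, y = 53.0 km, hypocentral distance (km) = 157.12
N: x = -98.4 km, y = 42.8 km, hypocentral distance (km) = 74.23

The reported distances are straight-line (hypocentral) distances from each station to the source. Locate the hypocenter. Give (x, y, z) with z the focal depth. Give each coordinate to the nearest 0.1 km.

x ≈ -72.9 km, y ≈ 17.6 km, depth ≈ 65.0 km

Each station gives a sphere (x−x_i)² + (y−y_i)² + z² = d_i² (stations at z=0).
Subtracting the K sphere from L and M: z² cancels, leaving linear equations in x and y:
-160.6 x − 217.8 y = 7875.01
167.2 x − 85.8 y = -13696.56
Solving: x ≈ -72.891, y ≈ 17.590 km (keep extra digits for the depth step; rounded: -72.9, 17.6).
Then from the K sphere: z² = 115.68² − (x + 17.9)² − (y − 95.9)² with x = -72.891, y = 17.590, so z ≈ 65.003 ≈ 65.0 km.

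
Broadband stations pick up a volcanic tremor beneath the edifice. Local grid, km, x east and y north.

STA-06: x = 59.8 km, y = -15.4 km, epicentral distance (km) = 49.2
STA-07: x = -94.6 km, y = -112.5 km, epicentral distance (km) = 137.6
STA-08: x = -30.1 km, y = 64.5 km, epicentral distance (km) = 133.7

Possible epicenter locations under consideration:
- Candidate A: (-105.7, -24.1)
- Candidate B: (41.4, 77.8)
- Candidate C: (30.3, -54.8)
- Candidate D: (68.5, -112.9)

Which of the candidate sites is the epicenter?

Candidate C

For each candidate, compare |candidate − station| to the reported distance:
Candidate A: residuals STA-06 116.5, STA-07 48.5, STA-08 17.2 → max 116.5 km
Candidate B: residuals STA-06 45.8, STA-07 96.3, STA-08 61.0 → max 96.3 km
Candidate C: residuals STA-06 0.0, STA-07 0.0, STA-08 0.0 → max 0.0 km
Candidate D: residuals STA-06 48.7, STA-07 25.5, STA-08 69.3 → max 69.3 km
Only Candidate C has all residuals ≈ 0.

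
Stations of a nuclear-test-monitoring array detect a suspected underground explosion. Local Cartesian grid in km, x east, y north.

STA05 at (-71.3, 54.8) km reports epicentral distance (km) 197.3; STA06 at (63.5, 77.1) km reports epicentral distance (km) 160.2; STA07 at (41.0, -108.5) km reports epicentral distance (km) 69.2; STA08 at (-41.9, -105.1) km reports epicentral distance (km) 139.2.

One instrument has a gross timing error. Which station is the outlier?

STA06

Solve using three stations at a time. Using STA05, STA07, STA08 (subtract circle equations pairwise → linear system) gives (x, y) ≈ (89.5, -59.4).
Distances from that point to each station vs reported:
  STA05: calculated 197.2 vs reported 197.3 → residual 0.1 km
  STA06: calculated 139.0 vs reported 160.2 → residual 21.2 km
  STA07: calculated 69.0 vs reported 69.2 → residual 0.2 km
  STA08: calculated 139.1 vs reported 139.2 → residual 0.1 km
STA05, STA07, STA08 are mutually consistent (residuals ≈ 0); STA06 is off by 21.2 km.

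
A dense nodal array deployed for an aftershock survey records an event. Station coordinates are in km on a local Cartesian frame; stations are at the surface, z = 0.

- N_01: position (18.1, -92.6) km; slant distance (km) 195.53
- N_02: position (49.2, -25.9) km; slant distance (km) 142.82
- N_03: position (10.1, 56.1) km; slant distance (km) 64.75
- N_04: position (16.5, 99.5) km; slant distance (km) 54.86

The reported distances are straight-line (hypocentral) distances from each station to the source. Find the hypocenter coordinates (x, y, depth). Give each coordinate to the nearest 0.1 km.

Each station gives a sphere (x−x_i)² + (y−y_i)² + z² = d_i² (stations at z=0).
Subtracting the N_01 sphere from N_02 and N_03: z² cancels, leaving linear equations in x and y:
62.2 x + 133.4 y = 12023.51
-16.0 x + 297.4 y = 28386.27
Solving: x ≈ -10.223, y ≈ 94.898 km (keep extra digits for the depth step; rounded: -10.2, 94.9).
Then from the N_01 sphere: z² = 195.53² − (x − 18.1)² − (y + 92.6)² with x = -10.223, y = 94.898, so z ≈ 47.690 ≈ 47.7 km.

x ≈ -10.2 km, y ≈ 94.9 km, depth ≈ 47.7 km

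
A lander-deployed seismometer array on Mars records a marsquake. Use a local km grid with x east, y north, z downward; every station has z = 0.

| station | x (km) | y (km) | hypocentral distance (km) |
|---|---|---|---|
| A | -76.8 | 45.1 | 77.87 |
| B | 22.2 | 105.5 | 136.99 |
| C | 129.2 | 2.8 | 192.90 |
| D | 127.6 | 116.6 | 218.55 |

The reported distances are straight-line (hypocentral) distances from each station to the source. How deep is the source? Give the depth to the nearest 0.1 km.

Each station gives a sphere (x−x_i)² + (y−y_i)² + z² = d_i² (stations at z=0).
Subtracting the A sphere from B and C: z² cancels, leaving linear equations in x and y:
198.0 x + 120.8 y = -9011.68
412.0 x − 84.6 y = -22378.44
Solving: x ≈ -52.100, y ≈ 10.795 km (keep extra digits for the depth step; rounded: -52.1, 10.8).
Then from the A sphere: z² = 77.87² − (x + 76.8)² − (y − 45.1)² with x = -52.100, y = 10.795, so z ≈ 65.397 ≈ 65.4 km.

z ≈ 65.4 km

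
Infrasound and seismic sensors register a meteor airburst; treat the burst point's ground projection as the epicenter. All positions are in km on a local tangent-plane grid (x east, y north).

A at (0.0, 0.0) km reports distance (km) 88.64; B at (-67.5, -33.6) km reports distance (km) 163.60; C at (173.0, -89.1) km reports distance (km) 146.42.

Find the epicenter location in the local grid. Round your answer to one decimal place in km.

Circle about each station: x² + y² = 88.64²; (x + 67.5)² + (y + 33.6)² = 163.60²; (x − 173.0)² + (y + 89.1)² = 146.42².
Subtracting the A equation from the B and C equations removes the quadratic terms:
-135.0 x − 67.2 y = -13222.70
346.0 x − 178.2 y = 24286.04
Solving the 2×2 system: x ≈ 84.3, y ≈ 27.4 km.

x ≈ 84.3 km, y ≈ 27.4 km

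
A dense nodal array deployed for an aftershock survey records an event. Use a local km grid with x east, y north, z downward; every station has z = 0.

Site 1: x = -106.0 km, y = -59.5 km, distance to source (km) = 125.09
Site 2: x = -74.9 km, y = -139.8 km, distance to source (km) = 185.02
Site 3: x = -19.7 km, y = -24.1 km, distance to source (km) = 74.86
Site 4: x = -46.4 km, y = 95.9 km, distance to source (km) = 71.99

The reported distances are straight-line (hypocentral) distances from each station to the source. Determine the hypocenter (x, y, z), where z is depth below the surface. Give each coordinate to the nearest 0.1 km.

Each station gives a sphere (x−x_i)² + (y−y_i)² + z² = d_i² (stations at z=0).
Subtracting the Site 1 sphere from Site 2 and Site 3: z² cancels, leaving linear equations in x and y:
62.2 x − 160.6 y = -8207.09
172.6 x + 70.8 y = -3763.86
Solving: x ≈ -36.906, y ≈ 36.809 km (keep extra digits for the depth step; rounded: -36.9, 36.8).
Then from the Site 1 sphere: z² = 125.09² − (x + 106.0)² − (y + 59.5)² with x = -36.906, y = 36.809, so z ≈ 39.976 ≈ 40.0 km.
Check against Site 4 (with the unrounded solution): distance 71.97 ≈ 71.99 km. ✓

x ≈ -36.9 km, y ≈ 36.8 km, depth ≈ 40.0 km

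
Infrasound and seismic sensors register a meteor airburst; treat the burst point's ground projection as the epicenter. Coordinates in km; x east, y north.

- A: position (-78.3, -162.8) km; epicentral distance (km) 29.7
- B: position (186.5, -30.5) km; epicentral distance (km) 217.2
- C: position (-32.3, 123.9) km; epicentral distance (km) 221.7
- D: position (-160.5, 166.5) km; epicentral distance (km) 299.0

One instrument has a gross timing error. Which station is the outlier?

A

Solve using three stations at a time. Using B, C, D (subtract circle equations pairwise → linear system) gives (x, y) ≈ (-20.0, -97.3).
Distances from that point to each station vs reported:
  A: calculated 87.7 vs reported 29.7 → residual 58.0 km
  B: calculated 217.0 vs reported 217.2 → residual 0.2 km
  C: calculated 221.5 vs reported 221.7 → residual 0.2 km
  D: calculated 298.9 vs reported 299.0 → residual 0.1 km
B, C, D are mutually consistent (residuals ≈ 0); A is off by 58.0 km.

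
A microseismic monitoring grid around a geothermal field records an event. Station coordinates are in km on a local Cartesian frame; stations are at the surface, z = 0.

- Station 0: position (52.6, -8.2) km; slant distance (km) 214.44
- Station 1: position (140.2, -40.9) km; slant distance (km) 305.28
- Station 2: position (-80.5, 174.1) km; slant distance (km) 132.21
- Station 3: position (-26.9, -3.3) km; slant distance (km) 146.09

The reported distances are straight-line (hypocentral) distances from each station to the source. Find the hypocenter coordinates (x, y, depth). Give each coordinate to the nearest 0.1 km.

x ≈ -137.4 km, y ≈ 71.0 km, depth ≈ 60.1 km

Each station gives a sphere (x−x_i)² + (y−y_i)² + z² = d_i² (stations at z=0).
Subtracting the Station 0 sphere from Station 1 and Station 2: z² cancels, leaving linear equations in x and y:
175.2 x − 65.4 y = -28716.51
-266.2 x + 364.6 y = 62462.09
Solving: x ≈ -137.406, y ≈ 70.995 km (keep extra digits for the depth step; rounded: -137.4, 71.0).
Then from the Station 0 sphere: z² = 214.44² − (x − 52.6)² − (y + 8.2)² with x = -137.406, y = 70.995, so z ≈ 60.086 ≈ 60.1 km.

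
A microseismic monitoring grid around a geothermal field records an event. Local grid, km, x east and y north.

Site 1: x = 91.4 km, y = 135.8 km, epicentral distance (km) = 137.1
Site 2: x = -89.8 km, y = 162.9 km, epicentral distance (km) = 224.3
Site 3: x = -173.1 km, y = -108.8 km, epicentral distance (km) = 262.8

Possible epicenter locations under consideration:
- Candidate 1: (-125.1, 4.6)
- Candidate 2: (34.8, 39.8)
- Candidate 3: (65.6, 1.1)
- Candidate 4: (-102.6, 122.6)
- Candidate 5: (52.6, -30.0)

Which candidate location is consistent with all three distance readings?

For each candidate, compare |candidate − station| to the reported distance:
Candidate 1: residuals Site 1 116.1, Site 2 62.1, Site 3 139.7 → max 139.7 km
Candidate 2: residuals Site 1 25.7, Site 2 49.1, Site 3 7.3 → max 49.1 km
Candidate 3: residuals Site 1 0.0, Site 2 0.0, Site 3 0.0 → max 0.0 km
Candidate 4: residuals Site 1 57.3, Site 2 182.0, Site 3 20.9 → max 182.0 km
Candidate 5: residuals Site 1 33.2, Site 2 15.5, Site 3 23.7 → max 33.2 km
Only Candidate 3 has all residuals ≈ 0.

Candidate 3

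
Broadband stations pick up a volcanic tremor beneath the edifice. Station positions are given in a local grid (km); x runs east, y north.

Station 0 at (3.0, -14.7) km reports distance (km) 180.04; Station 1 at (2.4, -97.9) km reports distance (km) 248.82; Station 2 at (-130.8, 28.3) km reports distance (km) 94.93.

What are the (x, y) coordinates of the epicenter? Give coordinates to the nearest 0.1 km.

Circle about each station: (x − 3.0)² + (y + 14.7)² = 180.04²; (x − 2.4)² + (y + 97.9)² = 248.82²; (x + 130.8)² + (y − 28.3)² = 94.93².
Subtracting the Station 0 equation from the Station 1 and Station 2 equations removes the quadratic terms:
-1.2 x − 166.4 y = -20131.91
-267.6 x + 86.0 y = 41087.14
Solving the 2×2 system: x ≈ -114.4, y ≈ 121.8 km.
Check against Station 0 (with the unrounded x, y): √((x − 3.0)²+(y + 14.7)²) = 180.04 ≈ 180.04 km. ✓

-114.4 km east, 121.8 km north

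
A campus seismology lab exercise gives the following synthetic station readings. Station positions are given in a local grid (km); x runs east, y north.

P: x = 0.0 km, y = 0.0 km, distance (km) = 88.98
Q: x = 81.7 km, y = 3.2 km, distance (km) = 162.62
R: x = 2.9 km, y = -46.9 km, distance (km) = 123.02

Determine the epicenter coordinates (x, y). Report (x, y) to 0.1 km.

Circle about each station: x² + y² = 88.98²; (x − 81.7)² + (y − 3.2)² = 162.62²; (x − 2.9)² + (y + 46.9)² = 123.02².
Subtracting pairs of circle equations eliminates x²+y² and gives linear equations (the radical axes):
163.4 x + 6.4 y = -11842.69
5.8 x − 93.8 y = -5008.46
Solving the 2×2 system: x ≈ -74.4, y ≈ 48.8 km.
Check against P (with the unrounded x, y): √(x²+y²) = 88.96 ≈ 88.98 km. ✓

(-74.4, 48.8)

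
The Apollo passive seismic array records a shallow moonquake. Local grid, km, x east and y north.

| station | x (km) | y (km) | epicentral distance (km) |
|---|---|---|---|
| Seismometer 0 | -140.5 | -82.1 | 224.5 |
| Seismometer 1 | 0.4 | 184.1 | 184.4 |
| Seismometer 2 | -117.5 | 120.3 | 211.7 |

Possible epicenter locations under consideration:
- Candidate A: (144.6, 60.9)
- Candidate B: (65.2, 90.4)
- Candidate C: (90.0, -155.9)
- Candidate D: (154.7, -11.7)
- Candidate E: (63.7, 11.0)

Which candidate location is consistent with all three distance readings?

Candidate E

For each candidate, compare |candidate − station| to the reported distance:
Candidate A: residuals Seismometer 0 94.5, Seismometer 1 5.3, Seismometer 2 57.0 → max 94.5 km
Candidate B: residuals Seismometer 0 44.0, Seismometer 1 70.5, Seismometer 2 26.6 → max 70.5 km
Candidate C: residuals Seismometer 0 17.5, Seismometer 1 167.2, Seismometer 2 133.8 → max 167.2 km
Candidate D: residuals Seismometer 0 79.0, Seismometer 1 64.9, Seismometer 2 90.8 → max 90.8 km
Candidate E: residuals Seismometer 0 0.1, Seismometer 1 0.1, Seismometer 2 0.1 → max 0.1 km
Only Candidate E has all residuals ≈ 0.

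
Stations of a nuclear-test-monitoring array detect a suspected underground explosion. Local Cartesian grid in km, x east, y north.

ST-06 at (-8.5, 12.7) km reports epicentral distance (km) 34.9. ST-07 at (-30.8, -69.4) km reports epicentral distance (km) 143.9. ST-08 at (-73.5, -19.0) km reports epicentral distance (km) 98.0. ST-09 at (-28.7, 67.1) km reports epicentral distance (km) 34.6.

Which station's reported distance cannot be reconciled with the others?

ST-07

Solve using three stations at a time. Using ST-06, ST-08, ST-09 (subtract circle equations pairwise → linear system) gives (x, y) ≈ (-0.8, 46.7).
Distances from that point to each station vs reported:
  ST-06: calculated 34.9 vs reported 34.9 → residual 0.0 km
  ST-07: calculated 119.9 vs reported 143.9 → residual 24.0 km
  ST-08: calculated 98.0 vs reported 98.0 → residual 0.0 km
  ST-09: calculated 34.6 vs reported 34.6 → residual 0.0 km
ST-06, ST-08, ST-09 are mutually consistent (residuals ≈ 0); ST-07 is off by 24.0 km.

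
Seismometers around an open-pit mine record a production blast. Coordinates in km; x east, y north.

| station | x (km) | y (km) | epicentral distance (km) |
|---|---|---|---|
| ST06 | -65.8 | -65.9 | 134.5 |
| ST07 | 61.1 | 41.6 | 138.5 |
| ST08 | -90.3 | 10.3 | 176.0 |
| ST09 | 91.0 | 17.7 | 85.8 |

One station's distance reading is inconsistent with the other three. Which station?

Solve using three stations at a time. Using ST06, ST08, ST09 (subtract circle equations pairwise → linear system) gives (x, y) ≈ (68.7, -65.2).
Distances from that point to each station vs reported:
  ST06: calculated 134.5 vs reported 134.5 → residual 0.0 km
  ST07: calculated 107.0 vs reported 138.5 → residual 31.5 km
  ST08: calculated 176.0 vs reported 176.0 → residual 0.0 km
  ST09: calculated 85.8 vs reported 85.8 → residual 0.0 km
ST06, ST08, ST09 are mutually consistent (residuals ≈ 0); ST07 is off by 31.5 km.

ST07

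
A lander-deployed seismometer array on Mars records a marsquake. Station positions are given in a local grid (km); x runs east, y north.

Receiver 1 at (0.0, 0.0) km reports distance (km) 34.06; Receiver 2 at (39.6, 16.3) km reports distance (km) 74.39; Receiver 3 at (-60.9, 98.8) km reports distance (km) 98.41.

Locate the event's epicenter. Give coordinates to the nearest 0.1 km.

x ≈ -33.8 km, y ≈ 4.2 km

Circle about each station: x² + y² = 34.06²; (x − 39.6)² + (y − 16.3)² = 74.39²; (x + 60.9)² + (y − 98.8)² = 98.41².
Subtracting pairs of circle equations eliminates x²+y² and gives linear equations (the radical axes):
79.2 x + 32.6 y = -2539.94
-121.8 x + 197.6 y = 4945.81
Solving the 2×2 system: x ≈ -33.8, y ≈ 4.2 km.
Check against Receiver 1 (with the unrounded x, y): √(x²+y²) = 34.06 ≈ 34.06 km. ✓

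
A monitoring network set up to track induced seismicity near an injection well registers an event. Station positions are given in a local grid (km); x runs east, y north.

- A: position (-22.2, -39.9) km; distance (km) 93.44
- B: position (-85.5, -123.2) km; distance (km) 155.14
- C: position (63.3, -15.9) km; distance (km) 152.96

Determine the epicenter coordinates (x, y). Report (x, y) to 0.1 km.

-82.0 km east, 31.9 km north

Circle about each station: (x + 22.2)² + (y + 39.9)² = 93.44²; (x + 85.5)² + (y + 123.2)² = 155.14²; (x − 63.3)² + (y + 15.9)² = 152.96².
Subtracting the A equation from the B and C equations removes the quadratic terms:
-126.6 x − 166.6 y = 5066.25
171.0 x + 48.0 y = -12490.88
Solving the 2×2 system: x ≈ -82.0, y ≈ 31.9 km.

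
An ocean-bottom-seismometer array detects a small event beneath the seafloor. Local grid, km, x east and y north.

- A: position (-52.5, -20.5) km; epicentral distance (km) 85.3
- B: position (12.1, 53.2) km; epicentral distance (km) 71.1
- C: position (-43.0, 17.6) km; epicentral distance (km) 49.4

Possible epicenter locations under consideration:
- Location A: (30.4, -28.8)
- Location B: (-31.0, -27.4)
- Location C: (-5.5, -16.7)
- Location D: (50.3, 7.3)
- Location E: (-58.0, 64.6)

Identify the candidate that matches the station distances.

For each candidate, compare |candidate − station| to the reported distance:
Location A: residuals A 2.0, B 12.9, C 37.4 → max 37.4 km
Location B: residuals A 62.7, B 20.3, C 2.8 → max 62.7 km
Location C: residuals A 38.1, B 1.0, C 1.4 → max 38.1 km
Location D: residuals A 21.2, B 11.4, C 44.5 → max 44.5 km
Location E: residuals A 0.0, B 0.1, C 0.1 → max 0.1 km
Only Location E has all residuals ≈ 0.

Location E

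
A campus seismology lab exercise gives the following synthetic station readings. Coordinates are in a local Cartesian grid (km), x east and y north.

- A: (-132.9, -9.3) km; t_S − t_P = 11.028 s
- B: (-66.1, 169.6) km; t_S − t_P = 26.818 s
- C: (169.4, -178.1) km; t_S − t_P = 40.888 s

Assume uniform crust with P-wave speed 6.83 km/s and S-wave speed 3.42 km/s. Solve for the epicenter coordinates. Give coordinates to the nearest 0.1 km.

(-57.5, -13.9)

Distance from S−P lag: d = Δt · v_P v_S / (v_P − v_S) = Δt · (6.83·3.42)/(6.83−3.42) ≈ 6.8500·Δt.
So d_A = 75.54, d_B = 183.70, d_C = 280.08 km.
Circle about each station: (x + 132.9)² + (y + 9.3)² = 75.54²; (x + 66.1)² + (y − 169.6)² = 183.70²; (x − 169.4)² + (y + 178.1)² = 280.08².
Subtracting the A equation from the B and C equations removes the quadratic terms:
133.6 x + 357.8 y = -12654.93
604.6 x − 337.6 y = -30071.44
Solving the 2×2 system: x ≈ -57.5, y ≈ -13.9 km.
Check against A (with the unrounded x, y): √((x + 132.9)²+(y + 9.3)²) = 75.54 ≈ 75.54 km. ✓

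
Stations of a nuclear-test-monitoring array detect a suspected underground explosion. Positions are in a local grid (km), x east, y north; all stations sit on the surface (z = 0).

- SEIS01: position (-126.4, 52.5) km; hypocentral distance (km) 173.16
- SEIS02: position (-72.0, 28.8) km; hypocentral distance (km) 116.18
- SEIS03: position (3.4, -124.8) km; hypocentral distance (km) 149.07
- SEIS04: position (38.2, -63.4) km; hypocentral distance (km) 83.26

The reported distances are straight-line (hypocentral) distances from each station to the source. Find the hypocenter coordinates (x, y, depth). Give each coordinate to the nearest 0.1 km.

x ≈ 42.5 km, y ≈ 18.1 km, depth ≈ 16.5 km

Each station gives a sphere (x−x_i)² + (y−y_i)² + z² = d_i² (stations at z=0).
Subtracting the SEIS01 sphere from SEIS02 and SEIS03: z² cancels, leaving linear equations in x and y:
108.8 x − 47.4 y = 3766.82
259.6 x − 354.6 y = 4615.91
Solving: x ≈ 42.508, y ≈ 18.103 km (keep extra digits for the depth step; rounded: 42.5, 18.1).
Then from the SEIS01 sphere: z² = 173.16² − (x + 126.4)² − (y − 52.5)² with x = 42.508, y = 18.103, so z ≈ 16.472 ≈ 16.5 km.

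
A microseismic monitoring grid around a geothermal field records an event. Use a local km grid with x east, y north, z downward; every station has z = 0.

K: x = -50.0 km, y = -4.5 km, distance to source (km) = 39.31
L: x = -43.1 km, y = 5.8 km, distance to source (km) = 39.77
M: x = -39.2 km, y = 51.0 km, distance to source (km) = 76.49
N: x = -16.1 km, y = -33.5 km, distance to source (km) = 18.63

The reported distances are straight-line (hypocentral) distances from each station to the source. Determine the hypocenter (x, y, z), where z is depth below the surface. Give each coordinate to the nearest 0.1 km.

x ≈ -17.0 km, y ≈ -20.9 km, depth ≈ 13.7 km

Each station gives a sphere (x−x_i)² + (y−y_i)² + z² = d_i² (stations at z=0).
Subtracting the K sphere from L and M: z² cancels, leaving linear equations in x and y:
13.8 x + 20.6 y = -665.38
21.6 x + 111.0 y = -2688.05
Solving: x ≈ -17.006, y ≈ -20.907 km (keep extra digits for the depth step; rounded: -17.0, -20.9).
Then from the K sphere: z² = 39.31² − (x + 50.0)² − (y + 4.5)² with x = -17.006, y = -20.907, so z ≈ 13.692 ≈ 13.7 km.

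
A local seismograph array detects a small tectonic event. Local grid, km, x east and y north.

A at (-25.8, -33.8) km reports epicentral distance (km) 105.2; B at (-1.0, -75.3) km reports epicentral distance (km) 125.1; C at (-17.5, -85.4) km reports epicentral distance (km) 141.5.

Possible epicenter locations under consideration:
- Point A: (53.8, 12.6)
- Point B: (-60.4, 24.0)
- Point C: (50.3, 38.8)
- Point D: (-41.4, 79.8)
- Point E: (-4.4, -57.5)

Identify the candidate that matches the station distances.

Point C

For each candidate, compare |candidate − station| to the reported distance:
Point A: residuals A 13.1, B 21.5, C 20.3 → max 21.5 km
Point B: residuals A 37.8, B 9.4, C 24.0 → max 37.8 km
Point C: residuals A 0.0, B 0.0, C 0.0 → max 0.0 km
Point D: residuals A 9.5, B 35.2, C 25.4 → max 35.2 km
Point E: residuals A 73.3, B 107.0, C 110.7 → max 110.7 km
Only Point C has all residuals ≈ 0.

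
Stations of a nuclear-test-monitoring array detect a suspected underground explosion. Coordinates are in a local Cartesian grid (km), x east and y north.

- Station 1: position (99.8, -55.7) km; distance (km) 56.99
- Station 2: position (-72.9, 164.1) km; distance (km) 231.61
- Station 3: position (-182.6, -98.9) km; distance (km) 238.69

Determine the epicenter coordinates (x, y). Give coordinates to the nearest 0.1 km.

Circle about each station: (x − 99.8)² + (y + 55.7)² = 56.99²; (x + 72.9)² + (y − 164.1)² = 231.61²; (x + 182.6)² + (y + 98.9)² = 238.69².
Subtracting pairs of circle equations eliminates x²+y² and gives linear equations (the radical axes):
-345.4 x + 439.6 y = -31214.64
-564.8 x − 86.4 y = -23663.62
Solving the 2×2 system: x ≈ 47.1, y ≈ -34.0 km.

(47.1, -34.0)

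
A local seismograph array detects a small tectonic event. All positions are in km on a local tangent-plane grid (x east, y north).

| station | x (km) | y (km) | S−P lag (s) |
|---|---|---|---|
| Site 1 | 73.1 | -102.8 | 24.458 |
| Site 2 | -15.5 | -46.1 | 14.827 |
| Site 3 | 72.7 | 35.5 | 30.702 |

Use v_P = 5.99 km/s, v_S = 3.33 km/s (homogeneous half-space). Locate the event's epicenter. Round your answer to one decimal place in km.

x ≈ -110.3 km, y ≈ -104.2 km

Distance from S−P lag: d = Δt · v_P v_S / (v_P − v_S) = Δt · (5.99·3.33)/(5.99−3.33) ≈ 7.4988·Δt.
So d_Site 1 = 183.40, d_Site 2 = 111.18, d_Site 3 = 230.23 km.
Circle about each station: (x − 73.1)² + (y + 102.8)² = 183.40²; (x + 15.5)² + (y + 46.1)² = 111.18²; (x − 72.7)² + (y − 35.5)² = 230.23².
Subtracting pairs of circle equations eliminates x²+y² and gives linear equations (the radical axes):
-177.2 x + 113.4 y = 7728.58
-0.8 x + 276.6 y = -28736.20
Solving the 2×2 system: x ≈ -110.3, y ≈ -104.2 km.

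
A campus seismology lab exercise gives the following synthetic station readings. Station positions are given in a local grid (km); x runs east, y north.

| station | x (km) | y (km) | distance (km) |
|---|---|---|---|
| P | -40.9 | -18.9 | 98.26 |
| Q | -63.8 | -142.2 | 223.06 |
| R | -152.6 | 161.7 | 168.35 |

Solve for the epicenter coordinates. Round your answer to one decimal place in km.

(-8.9, 74.0)

Circle about each station: (x + 40.9)² + (y + 18.9)² = 98.26²; (x + 63.8)² + (y + 142.2)² = 223.06²; (x + 152.6)² + (y − 161.7)² = 168.35².
Subtracting the P equation from the Q and R equations removes the quadratic terms:
-45.8 x − 246.6 y = -17839.48
-223.4 x + 361.2 y = 28716.94
Solving the 2×2 system: x ≈ -8.9, y ≈ 74.0 km.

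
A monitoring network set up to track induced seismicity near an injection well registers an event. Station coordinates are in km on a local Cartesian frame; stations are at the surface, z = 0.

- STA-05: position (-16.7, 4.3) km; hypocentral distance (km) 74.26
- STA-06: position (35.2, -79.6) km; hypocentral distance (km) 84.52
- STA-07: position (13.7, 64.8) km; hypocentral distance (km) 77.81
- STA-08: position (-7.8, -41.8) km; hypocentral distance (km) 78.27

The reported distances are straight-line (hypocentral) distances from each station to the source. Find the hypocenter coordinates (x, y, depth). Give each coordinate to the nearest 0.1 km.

x ≈ 56.2 km, y ≈ 1.1 km, depth ≈ 13.8 km

Each station gives a sphere (x−x_i)² + (y−y_i)² + z² = d_i² (stations at z=0).
Subtracting the STA-05 sphere from STA-06 and STA-07: z² cancels, leaving linear equations in x and y:
103.8 x − 167.8 y = 5648.74
60.8 x + 121.0 y = 3549.50
Solving: x ≈ 56.195, y ≈ 1.098 km (keep extra digits for the depth step; rounded: 56.2, 1.1).
Then from the STA-05 sphere: z² = 74.26² − (x + 16.7)² − (y − 4.3)² with x = 56.195, y = 1.098, so z ≈ 13.806 ≈ 13.8 km.
Check against STA-08 (with the unrounded solution): distance 78.27 ≈ 78.27 km. ✓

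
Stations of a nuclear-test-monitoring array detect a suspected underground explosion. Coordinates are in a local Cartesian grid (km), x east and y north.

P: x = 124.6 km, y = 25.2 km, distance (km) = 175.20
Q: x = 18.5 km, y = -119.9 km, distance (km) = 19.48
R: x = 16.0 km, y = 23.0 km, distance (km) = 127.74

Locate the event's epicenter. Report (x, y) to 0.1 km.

Circle about each station: (x − 124.6)² + (y − 25.2)² = 175.20²; (x − 18.5)² + (y + 119.9)² = 19.48²; (x − 16.0)² + (y − 23.0)² = 127.74².
Subtracting pairs of circle equations eliminates x²+y² and gives linear equations (the radical axes):
-212.2 x − 290.2 y = 28873.63
-217.2 x − 4.4 y = -997.67
Solving the 2×2 system: x ≈ 6.7, y ≈ -104.4 km.

(6.7, -104.4)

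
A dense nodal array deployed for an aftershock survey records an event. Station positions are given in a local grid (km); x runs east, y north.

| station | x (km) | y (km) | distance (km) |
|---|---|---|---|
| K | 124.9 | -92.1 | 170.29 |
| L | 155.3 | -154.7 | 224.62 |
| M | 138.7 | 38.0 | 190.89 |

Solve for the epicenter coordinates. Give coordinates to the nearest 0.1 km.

-36.5 km east, -37.8 km north

Circle about each station: (x − 124.9)² + (y + 92.1)² = 170.29²; (x − 155.3)² + (y + 154.7)² = 224.62²; (x − 138.7)² + (y − 38.0)² = 190.89².
Subtracting the K equation from the L and M equations removes the quadratic terms:
60.8 x − 125.2 y = 2512.30
27.6 x + 260.2 y = -10841.04
Solving the 2×2 system: x ≈ -36.5, y ≈ -37.8 km.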